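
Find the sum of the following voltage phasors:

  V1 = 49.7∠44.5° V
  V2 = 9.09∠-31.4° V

Step 1 — Convert each phasor to rectangular form:
  V1 = 49.7·(cos(44.5°) + j·sin(44.5°)) = 35.45 + j34.84 V
  V2 = 9.09·(cos(-31.4°) + j·sin(-31.4°)) = 7.759 - j4.736 V
Step 2 — Sum components: V_total = 43.21 + j30.1 V.
Step 3 — Convert to polar: |V_total| = 52.66 V, ∠V_total = 34.9°.

V_total = 52.66∠34.9° V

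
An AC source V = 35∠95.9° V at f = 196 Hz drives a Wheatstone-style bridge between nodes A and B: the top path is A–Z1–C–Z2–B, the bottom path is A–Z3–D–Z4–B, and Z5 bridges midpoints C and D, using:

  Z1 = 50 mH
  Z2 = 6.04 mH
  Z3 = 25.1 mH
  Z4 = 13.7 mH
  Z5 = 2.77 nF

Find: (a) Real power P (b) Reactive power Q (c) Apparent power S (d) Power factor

Step 1 — Angular frequency: ω = 2π·f = 2π·196 = 1232 rad/s.
Step 2 — Component impedances:
  Z1: Z = jωL = j·1232·0.05 = 0 + j61.58 Ω
  Z2: Z = jωL = j·1232·0.00604 = 0 + j7.438 Ω
  Z3: Z = jωL = j·1232·0.0251 = 0 + j30.91 Ω
  Z4: Z = jωL = j·1232·0.0137 = 0 + j16.87 Ω
  Z5: Z = 1/(jωC) = -j/(ω·C) = 0 - j2.931e+05 Ω
Step 3 — Bridge requires nodal analysis (the Z5 bridge couples midpoints C and D, so the two paths cannot be reduced to a simple series/parallel combination). Setting node B to ground and injecting 1 A at node A, the 3-node admittance system at A, C, D solves to V_A = Z_AB = 0 + j28.23 Ω = 28.23∠90.0° Ω.
Step 4 — Source phasor: V = 35∠95.9° V = -3.598 + j34.81 V.
Step 5 — Current: I = V / Z = 1.233 + j0.1274 A = 1.24∠5.9° A.
Step 6 — Complex power: S = V·I* = 0 + j43.39 VA.
Step 7 — Real power: P = Re(S) = 0 W.
Step 8 — Reactive power: Q = Im(S) = 43.39 VAR.
Step 9 — Apparent power: |S| = 43.39 VA.
Step 10 — Power factor: PF = P/|S| = 0 (lagging).

(a) P = 0 W  (b) Q = 43.39 VAR  (c) S = 43.39 VA  (d) PF = 0 (lagging)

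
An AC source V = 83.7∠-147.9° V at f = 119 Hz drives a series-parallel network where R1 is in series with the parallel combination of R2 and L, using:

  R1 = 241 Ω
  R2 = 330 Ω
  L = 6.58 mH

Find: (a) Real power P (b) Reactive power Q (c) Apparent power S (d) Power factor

Step 1 — Angular frequency: ω = 2π·f = 2π·119 = 747.7 rad/s.
Step 2 — Component impedances:
  R1: Z = R = 241 Ω
  R2: Z = R = 330 Ω
  L: Z = jωL = j·747.7·0.00658 = 0 + j4.92 Ω
Step 3 — Parallel branch: R2 || L = 1/(1/R2 + 1/L) = 0.07333 + j4.919 Ω.
Step 4 — Series with R1: Z_total = R1 + (R2 || L) = 241.1 + j4.919 Ω = 241.1∠1.2° Ω.
Step 5 — Source phasor: V = 83.7∠-147.9° V = -70.9 - j44.48 V.
Step 6 — Current: I = V / Z = -0.2978 - j0.1784 A = 0.3471∠-149.1° A.
Step 7 — Complex power: S = V·I* = 29.05 + j0.5927 VA.
Step 8 — Real power: P = Re(S) = 29.05 W.
Step 9 — Reactive power: Q = Im(S) = 0.5927 VAR.
Step 10 — Apparent power: |S| = 29.05 VA.
Step 11 — Power factor: PF = P/|S| = 0.9998 (lagging).

(a) P = 29.05 W  (b) Q = 0.5927 VAR  (c) S = 29.05 VA  (d) PF = 0.9998 (lagging)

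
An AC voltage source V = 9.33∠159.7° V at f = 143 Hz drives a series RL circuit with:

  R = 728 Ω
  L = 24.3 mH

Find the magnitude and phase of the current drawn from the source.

Step 1 — Angular frequency: ω = 2π·f = 2π·143 = 898.5 rad/s.
Step 2 — Component impedances:
  R: Z = R = 728 Ω
  L: Z = jωL = j·898.5·0.0243 = 0 + j21.83 Ω
Step 3 — Series combination: Z_total = R + L = 728 + j21.83 Ω = 728.3∠1.7° Ω.
Step 4 — Source phasor: V = 9.33∠159.7° V = -8.751 + j3.237 V.
Step 5 — Ohm's law: I = V / Z_total = (-8.751 + j3.237) / (728 + j21.83) = -0.01188 + j0.004802 A.
Step 6 — Convert to polar: |I| = 0.01281 A, ∠I = 158.0°.

I = 0.01281∠158.0° A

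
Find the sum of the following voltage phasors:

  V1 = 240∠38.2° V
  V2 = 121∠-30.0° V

Step 1 — Convert each phasor to rectangular form:
  V1 = 240·(cos(38.2°) + j·sin(38.2°)) = 188.6 + j148.4 V
  V2 = 121·(cos(-30.0°) + j·sin(-30.0°)) = 104.8 - j60.5 V
Step 2 — Sum components: V_total = 293.4 + j87.92 V.
Step 3 — Convert to polar: |V_total| = 306.3 V, ∠V_total = 16.7°.

V_total = 306.3∠16.7° V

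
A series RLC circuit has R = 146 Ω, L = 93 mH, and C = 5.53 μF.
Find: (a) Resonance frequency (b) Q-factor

Step 1 — Resonance condition Im(Z)=0 gives ω₀ = 1/√(LC).
Step 2 — ω₀ = 1/√(0.093·5.53e-06) = 1394 rad/s.
Step 3 — f₀ = ω₀/(2π) = 221.9 Hz.
Step 4 — Series Q: Q = ω₀L/R = 1394·0.093/146 = 0.8882.

(a) f₀ = 221.9 Hz  (b) Q = 0.8882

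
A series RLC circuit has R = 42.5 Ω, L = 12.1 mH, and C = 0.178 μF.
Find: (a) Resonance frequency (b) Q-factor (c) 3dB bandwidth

Step 1 — Resonance: ω₀ = 1/√(LC) = 1/√(0.0121·1.78e-07) = 2.155e+04 rad/s.
Step 2 — f₀ = ω₀/(2π) = 3429 Hz.
Step 3 — Series Q: Q = ω₀L/R = 2.155e+04·0.0121/42.5 = 6.135.
Step 4 — Bandwidth: Δω = ω₀/Q = 3512 rad/s; BW = Δω/(2π) = 559 Hz.

(a) f₀ = 3429 Hz  (b) Q = 6.135  (c) BW = 559 Hz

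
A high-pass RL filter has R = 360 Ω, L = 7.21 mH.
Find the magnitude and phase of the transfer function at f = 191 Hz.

Step 1 — Angular frequency: ω = 2π·191 = 1200 rad/s.
Step 2 — Transfer function: H(jω) = jωL/(R + jωL).
Step 3 — Numerator jωL = j·8.653; denominator R + jωL = 360 + j8.653.
Step 4 — H = 0.0005774 + j0.02402.
Step 5 — Magnitude: |H| = 0.02403 (-32.4 dB); phase: φ = 88.6°.

|H| = 0.02403 (-32.4 dB), φ = 88.6°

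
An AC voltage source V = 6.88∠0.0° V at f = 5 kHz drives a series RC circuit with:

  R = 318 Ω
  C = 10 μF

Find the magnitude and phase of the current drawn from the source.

Step 1 — Angular frequency: ω = 2π·f = 2π·5000 = 3.142e+04 rad/s.
Step 2 — Component impedances:
  R: Z = R = 318 Ω
  C: Z = 1/(jωC) = -j/(ω·C) = 0 - j3.183 Ω
Step 3 — Series combination: Z_total = R + C = 318 - j3.183 Ω = 318∠-0.6° Ω.
Step 4 — Source phasor: V = 6.88∠0.0° V = 6.88 V.
Step 5 — Ohm's law: I = V / Z_total = (6.88) / (318 - j3.183) = 0.02163 + j0.0002165 A.
Step 6 — Convert to polar: |I| = 0.02163 A, ∠I = 0.6°.

I = 0.02163∠0.6° A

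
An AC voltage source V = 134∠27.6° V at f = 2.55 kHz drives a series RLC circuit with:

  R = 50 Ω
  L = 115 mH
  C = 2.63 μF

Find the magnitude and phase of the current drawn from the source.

Step 1 — Angular frequency: ω = 2π·f = 2π·2550 = 1.602e+04 rad/s.
Step 2 — Component impedances:
  R: Z = R = 50 Ω
  L: Z = jωL = j·1.602e+04·0.115 = 0 + j1843 Ω
  C: Z = 1/(jωC) = -j/(ω·C) = 0 - j23.73 Ω
Step 3 — Series combination: Z_total = R + L + C = 50 + j1819 Ω = 1819∠88.4° Ω.
Step 4 — Source phasor: V = 134∠27.6° V = 118.8 + j62.08 V.
Step 5 — Ohm's law: I = V / Z_total = (118.8 + j62.08) / (50 + j1819) = 0.0359 - j0.0643 A.
Step 6 — Convert to polar: |I| = 0.07365 A, ∠I = -60.8°.

I = 0.07365∠-60.8° A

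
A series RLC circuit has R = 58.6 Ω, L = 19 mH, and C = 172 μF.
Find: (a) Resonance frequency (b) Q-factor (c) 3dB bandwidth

Step 1 — Resonance: ω₀ = 1/√(LC) = 1/√(0.019·0.000172) = 553.2 rad/s.
Step 2 — f₀ = ω₀/(2π) = 88.04 Hz.
Step 3 — Series Q: Q = ω₀L/R = 553.2·0.019/58.6 = 0.1794.
Step 4 — Bandwidth: Δω = ω₀/Q = 3084 rad/s; BW = Δω/(2π) = 490.9 Hz.

(a) f₀ = 88.04 Hz  (b) Q = 0.1794  (c) BW = 490.9 Hz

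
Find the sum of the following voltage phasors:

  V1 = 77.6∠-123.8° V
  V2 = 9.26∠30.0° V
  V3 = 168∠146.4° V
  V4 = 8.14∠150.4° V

Step 1 — Convert each phasor to rectangular form:
  V1 = 77.6·(cos(-123.8°) + j·sin(-123.8°)) = -43.17 - j64.48 V
  V2 = 9.26·(cos(30.0°) + j·sin(30.0°)) = 8.019 + j4.63 V
  V3 = 168·(cos(146.4°) + j·sin(146.4°)) = -139.9 + j92.97 V
  V4 = 8.14·(cos(150.4°) + j·sin(150.4°)) = -7.078 + j4.021 V
Step 2 — Sum components: V_total = -182.2 + j37.14 V.
Step 3 — Convert to polar: |V_total| = 185.9 V, ∠V_total = 168.5°.

V_total = 185.9∠168.5° V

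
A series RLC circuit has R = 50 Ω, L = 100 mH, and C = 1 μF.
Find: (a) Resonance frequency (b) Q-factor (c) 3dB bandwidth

Step 1 — Resonance: ω₀ = 1/√(LC) = 1/√(0.1·1e-06) = 3162 rad/s.
Step 2 — f₀ = ω₀/(2π) = 503.3 Hz.
Step 3 — Series Q: Q = ω₀L/R = 3162·0.1/50 = 6.325.
Step 4 — Bandwidth: Δω = ω₀/Q = 500 rad/s; BW = Δω/(2π) = 79.58 Hz.

(a) f₀ = 503.3 Hz  (b) Q = 6.325  (c) BW = 79.58 Hz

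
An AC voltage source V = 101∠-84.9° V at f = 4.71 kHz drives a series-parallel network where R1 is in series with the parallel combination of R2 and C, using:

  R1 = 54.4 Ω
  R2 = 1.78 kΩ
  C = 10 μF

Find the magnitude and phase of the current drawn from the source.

Step 1 — Angular frequency: ω = 2π·f = 2π·4710 = 2.959e+04 rad/s.
Step 2 — Component impedances:
  R1: Z = R = 54.4 Ω
  R2: Z = R = 1780 Ω
  C: Z = 1/(jωC) = -j/(ω·C) = 0 - j3.379 Ω
Step 3 — Parallel branch: R2 || C = 1/(1/R2 + 1/C) = 0.006415 - j3.379 Ω.
Step 4 — Series with R1: Z_total = R1 + (R2 || C) = 54.41 - j3.379 Ω = 54.51∠-3.6° Ω.
Step 5 — Source phasor: V = 101∠-84.9° V = 8.978 - j100.6 V.
Step 6 — Ohm's law: I = V / Z_total = (8.978 - j100.6) / (54.41 - j3.379) = 0.2788 - j1.832 A.
Step 7 — Convert to polar: |I| = 1.853 A, ∠I = -81.3°.

I = 1.853∠-81.3° A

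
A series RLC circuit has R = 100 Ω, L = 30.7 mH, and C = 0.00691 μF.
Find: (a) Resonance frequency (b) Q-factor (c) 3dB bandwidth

Step 1 — Resonance condition Im(Z)=0 gives ω₀ = 1/√(LC).
Step 2 — ω₀ = 1/√(0.0307·6.91e-09) = 6.866e+04 rad/s.
Step 3 — f₀ = ω₀/(2π) = 1.093e+04 Hz.
Step 4 — Series Q: Q = ω₀L/R = 6.866e+04·0.0307/100 = 21.08.
Step 5 — 3dB bandwidth: Δω = ω₀/Q = 3257 rad/s; BW = Δω/(2π) = 518.4 Hz.

(a) f₀ = 1.093e+04 Hz  (b) Q = 21.08  (c) BW = 518.4 Hz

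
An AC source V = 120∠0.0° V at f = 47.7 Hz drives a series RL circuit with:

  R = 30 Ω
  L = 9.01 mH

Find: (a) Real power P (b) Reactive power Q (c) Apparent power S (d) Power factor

Step 1 — Angular frequency: ω = 2π·f = 2π·47.7 = 299.7 rad/s.
Step 2 — Component impedances:
  R: Z = R = 30 Ω
  L: Z = jωL = j·299.7·0.00901 = 0 + j2.7 Ω
Step 3 — Series combination: Z_total = R + L = 30 + j2.7 Ω = 30.12∠5.1° Ω.
Step 4 — Source phasor: V = 120∠0.0° V = 120 V.
Step 5 — Current: I = V / Z = 3.968 - j0.3572 A = 3.984∠-5.1° A.
Step 6 — Complex power: S = V·I* = 476.1 + j42.86 VA.
Step 7 — Real power: P = Re(S) = 476.1 W.
Step 8 — Reactive power: Q = Im(S) = 42.86 VAR.
Step 9 — Apparent power: |S| = 478.1 VA.
Step 10 — Power factor: PF = P/|S| = 0.996 (lagging).

(a) P = 476.1 W  (b) Q = 42.86 VAR  (c) S = 478.1 VA  (d) PF = 0.996 (lagging)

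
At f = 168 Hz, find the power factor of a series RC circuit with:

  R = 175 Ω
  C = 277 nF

Step 1 — Angular frequency: ω = 2π·f = 2π·168 = 1056 rad/s.
Step 2 — Component impedances:
  R: Z = R = 175 Ω
  C: Z = 1/(jωC) = -j/(ω·C) = 0 - j3420 Ω
Step 3 — Series combination: Z_total = R + C = 175 - j3420 Ω = 3425∠-87.1° Ω.
Step 4 — Power factor: PF = cos(φ) = Re(Z)/|Z| = 175/3424.5 = 0.0511.
Step 5 — Type: Im(Z) = -3420 ⇒ leading (phase φ = -87.1°).

PF = 0.0511 (leading, φ = -87.1°)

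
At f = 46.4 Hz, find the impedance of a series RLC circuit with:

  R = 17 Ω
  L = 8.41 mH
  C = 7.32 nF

Step 1 — Angular frequency: ω = 2π·f = 2π·46.4 = 291.5 rad/s.
Step 2 — Component impedances:
  R: Z = R = 17 Ω
  L: Z = jωL = j·291.5·0.00841 = 0 + j2.452 Ω
  C: Z = 1/(jωC) = -j/(ω·C) = 0 - j4.686e+05 Ω
Step 3 — Series combination: Z_total = R + L + C = 17 - j4.686e+05 Ω = 4.686e+05∠-90.0° Ω.

Z = 17 - j4.686e+05 Ω = 4.686e+05∠-90.0° Ω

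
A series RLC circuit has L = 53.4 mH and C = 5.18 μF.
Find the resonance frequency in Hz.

Step 1 — Resonance condition Im(Z)=0 gives ω₀ = 1/√(LC).
Step 2 — ω₀ = 1/√(0.0534·5.18e-06) = 1901 rad/s.
Step 3 — f₀ = ω₀/(2π) = 302.6 Hz.

f₀ = 302.6 Hz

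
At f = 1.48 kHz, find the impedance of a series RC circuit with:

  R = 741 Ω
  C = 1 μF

Step 1 — Angular frequency: ω = 2π·f = 2π·1480 = 9299 rad/s.
Step 2 — Component impedances:
  R: Z = R = 741 Ω
  C: Z = 1/(jωC) = -j/(ω·C) = 0 - j107.5 Ω
Step 3 — Series combination: Z_total = R + C = 741 - j107.5 Ω = 748.8∠-8.3° Ω.

Z = 741 - j107.5 Ω = 748.8∠-8.3° Ω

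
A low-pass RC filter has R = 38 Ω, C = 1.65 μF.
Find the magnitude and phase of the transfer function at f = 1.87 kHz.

Step 1 — Angular frequency: ω = 2π·1870 = 1.175e+04 rad/s.
Step 2 — Transfer function: H(jω) = 1/(1 + jωRC).
Step 3 — Denominator: 1 + jωRC = 1 + j·1.175e+04·38·1.65e-06 = 1 + j0.7367.
Step 4 — H = 0.6482 - j0.4775.
Step 5 — Magnitude: |H| = 0.8051 (-1.9 dB); phase: φ = -36.4°.

|H| = 0.8051 (-1.9 dB), φ = -36.4°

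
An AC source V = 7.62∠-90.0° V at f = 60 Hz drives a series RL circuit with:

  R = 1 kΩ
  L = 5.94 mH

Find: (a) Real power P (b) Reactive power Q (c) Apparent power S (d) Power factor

Step 1 — Angular frequency: ω = 2π·f = 2π·60 = 377 rad/s.
Step 2 — Component impedances:
  R: Z = R = 1000 Ω
  L: Z = jωL = j·377·0.00594 = 0 + j2.239 Ω
Step 3 — Series combination: Z_total = R + L = 1000 + j2.239 Ω = 1000∠0.1° Ω.
Step 4 — Source phasor: V = 7.62∠-90.0° V = 0 - j7.62 V.
Step 5 — Current: I = V / Z = -1.706e-05 - j0.00762 A = 0.00762∠-90.1° A.
Step 6 — Complex power: S = V·I* = 0.05806 + j0.00013 VA.
Step 7 — Real power: P = Re(S) = 0.05806 W.
Step 8 — Reactive power: Q = Im(S) = 0.00013 VAR.
Step 9 — Apparent power: |S| = 0.05806 VA.
Step 10 — Power factor: PF = P/|S| = 1 (lagging).

(a) P = 0.05806 W  (b) Q = 0.00013 VAR  (c) S = 0.05806 VA  (d) PF = 1 (lagging)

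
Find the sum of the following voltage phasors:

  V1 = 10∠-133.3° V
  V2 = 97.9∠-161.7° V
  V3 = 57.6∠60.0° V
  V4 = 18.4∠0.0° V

Step 1 — Convert each phasor to rectangular form:
  V1 = 10·(cos(-133.3°) + j·sin(-133.3°)) = -6.858 - j7.278 V
  V2 = 97.9·(cos(-161.7°) + j·sin(-161.7°)) = -92.95 - j30.74 V
  V3 = 57.6·(cos(60.0°) + j·sin(60.0°)) = 28.8 + j49.88 V
  V4 = 18.4·(cos(0.0°) + j·sin(0.0°)) = 18.4 V
Step 2 — Sum components: V_total = -52.61 + j11.87 V.
Step 3 — Convert to polar: |V_total| = 53.93 V, ∠V_total = 167.3°.

V_total = 53.93∠167.3° V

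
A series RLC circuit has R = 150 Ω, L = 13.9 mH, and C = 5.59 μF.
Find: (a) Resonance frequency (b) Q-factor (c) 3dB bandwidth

Step 1 — Resonance condition Im(Z)=0 gives ω₀ = 1/√(LC).
Step 2 — ω₀ = 1/√(0.0139·5.59e-06) = 3587 rad/s.
Step 3 — f₀ = ω₀/(2π) = 571 Hz.
Step 4 — Series Q: Q = ω₀L/R = 3587·0.0139/150 = 0.3324.
Step 5 — 3dB bandwidth: Δω = ω₀/Q = 1.079e+04 rad/s; BW = Δω/(2π) = 1717 Hz.

(a) f₀ = 571 Hz  (b) Q = 0.3324  (c) BW = 1717 Hz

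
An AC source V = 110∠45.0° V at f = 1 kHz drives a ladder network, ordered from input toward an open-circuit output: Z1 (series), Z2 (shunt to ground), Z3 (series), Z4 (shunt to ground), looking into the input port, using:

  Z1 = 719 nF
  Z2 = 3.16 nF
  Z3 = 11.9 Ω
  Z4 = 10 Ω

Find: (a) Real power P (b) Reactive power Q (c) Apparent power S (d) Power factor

Step 1 — Angular frequency: ω = 2π·f = 2π·1000 = 6283 rad/s.
Step 2 — Component impedances:
  Z1: Z = 1/(jωC) = -j/(ω·C) = 0 - j221.4 Ω
  Z2: Z = 1/(jωC) = -j/(ω·C) = 0 - j5.037e+04 Ω
  Z3: Z = R = 11.9 Ω
  Z4: Z = R = 10 Ω
Step 3 — Ladder network (open output): work backward from the far end, alternating series and parallel combinations. Z_in = 21.9 - j221.4 Ω = 222.4∠-84.4° Ω.
Step 4 — Source phasor: V = 110∠45.0° V = 77.78 + j77.78 V.
Step 5 — Current: I = V / Z = -0.3135 + j0.3824 A = 0.4945∠129.4° A.
Step 6 — Complex power: S = V·I* = 5.355 - j54.13 VA.
Step 7 — Real power: P = Re(S) = 5.355 W.
Step 8 — Reactive power: Q = Im(S) = -54.13 VAR.
Step 9 — Apparent power: |S| = 54.4 VA.
Step 10 — Power factor: PF = P/|S| = 0.09845 (leading).

(a) P = 5.355 W  (b) Q = -54.13 VAR  (c) S = 54.4 VA  (d) PF = 0.09845 (leading)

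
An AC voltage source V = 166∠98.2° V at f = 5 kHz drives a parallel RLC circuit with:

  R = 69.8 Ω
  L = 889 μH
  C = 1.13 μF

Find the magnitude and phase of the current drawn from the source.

Step 1 — Angular frequency: ω = 2π·f = 2π·5000 = 3.142e+04 rad/s.
Step 2 — Component impedances:
  R: Z = R = 69.8 Ω
  L: Z = jωL = j·3.142e+04·0.000889 = 0 + j27.93 Ω
  C: Z = 1/(jωC) = -j/(ω·C) = 0 - j28.17 Ω
Step 3 — Parallel combination: 1/Z_total = 1/R + 1/L + 1/C; Z_total = 69.77 + j1.487 Ω = 69.78∠1.2° Ω.
Step 4 — Source phasor: V = 166∠98.2° V = -23.68 + j164.3 V.
Step 5 — Ohm's law: I = V / Z_total = (-23.68 + j164.3) / (69.77 + j1.487) = -0.289 + j2.361 A.
Step 6 — Convert to polar: |I| = 2.379 A, ∠I = 97.0°.

I = 2.379∠97.0° A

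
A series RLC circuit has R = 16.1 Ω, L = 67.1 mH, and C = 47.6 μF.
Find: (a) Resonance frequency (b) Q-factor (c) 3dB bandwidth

Step 1 — Resonance: ω₀ = 1/√(LC) = 1/√(0.0671·4.76e-05) = 559.5 rad/s.
Step 2 — f₀ = ω₀/(2π) = 89.05 Hz.
Step 3 — Series Q: Q = ω₀L/R = 559.5·0.0671/16.1 = 2.332.
Step 4 — Bandwidth: Δω = ω₀/Q = 239.9 rad/s; BW = Δω/(2π) = 38.19 Hz.

(a) f₀ = 89.05 Hz  (b) Q = 2.332  (c) BW = 38.19 Hz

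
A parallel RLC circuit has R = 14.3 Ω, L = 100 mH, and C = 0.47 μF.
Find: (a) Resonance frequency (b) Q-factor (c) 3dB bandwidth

Step 1 — Resonance: ω₀ = 1/√(LC) = 1/√(0.1·4.7e-07) = 4613 rad/s.
Step 2 — f₀ = ω₀/(2π) = 734.1 Hz.
Step 3 — Parallel Q: Q = R/(ω₀L) = 14.3/(4613·0.1) = 0.031.
Step 4 — Bandwidth: Δω = ω₀/Q = 1.488e+05 rad/s; BW = Δω/(2π) = 2.368e+04 Hz.

(a) f₀ = 734.1 Hz  (b) Q = 0.031  (c) BW = 2.368e+04 Hz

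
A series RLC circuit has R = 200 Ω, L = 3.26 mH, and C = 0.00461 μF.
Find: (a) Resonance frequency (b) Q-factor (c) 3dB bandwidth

Step 1 — Resonance condition Im(Z)=0 gives ω₀ = 1/√(LC).
Step 2 — ω₀ = 1/√(0.00326·4.61e-09) = 2.58e+05 rad/s.
Step 3 — f₀ = ω₀/(2π) = 4.105e+04 Hz.
Step 4 — Series Q: Q = ω₀L/R = 2.58e+05·0.00326/200 = 4.205.
Step 5 — 3dB bandwidth: Δω = ω₀/Q = 6.135e+04 rad/s; BW = Δω/(2π) = 9764 Hz.

(a) f₀ = 4.105e+04 Hz  (b) Q = 4.205  (c) BW = 9764 Hz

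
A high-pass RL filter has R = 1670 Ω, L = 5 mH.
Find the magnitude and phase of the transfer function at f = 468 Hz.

Step 1 — Angular frequency: ω = 2π·468 = 2941 rad/s.
Step 2 — Transfer function: H(jω) = jωL/(R + jωL).
Step 3 — Numerator jωL = j·14.7; denominator R + jωL = 1670 + j14.7.
Step 4 — H = 7.75e-05 + j0.008803.
Step 5 — Magnitude: |H| = 0.008804 (-41.1 dB); phase: φ = 89.5°.

|H| = 0.008804 (-41.1 dB), φ = 89.5°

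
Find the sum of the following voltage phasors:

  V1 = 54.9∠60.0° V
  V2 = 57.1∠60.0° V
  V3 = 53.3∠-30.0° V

Step 1 — Convert each phasor to rectangular form:
  V1 = 54.9·(cos(60.0°) + j·sin(60.0°)) = 27.45 + j47.54 V
  V2 = 57.1·(cos(60.0°) + j·sin(60.0°)) = 28.55 + j49.45 V
  V3 = 53.3·(cos(-30.0°) + j·sin(-30.0°)) = 46.16 - j26.65 V
Step 2 — Sum components: V_total = 102.2 + j70.34 V.
Step 3 — Convert to polar: |V_total| = 124 V, ∠V_total = 34.6°.

V_total = 124∠34.6° V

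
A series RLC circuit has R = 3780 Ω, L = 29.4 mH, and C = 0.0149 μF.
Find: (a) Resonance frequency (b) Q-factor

Step 1 — Resonance condition Im(Z)=0 gives ω₀ = 1/√(LC).
Step 2 — ω₀ = 1/√(0.0294·1.49e-08) = 4.778e+04 rad/s.
Step 3 — f₀ = ω₀/(2π) = 7604 Hz.
Step 4 — Series Q: Q = ω₀L/R = 4.778e+04·0.0294/3780 = 0.3716.

(a) f₀ = 7604 Hz  (b) Q = 0.3716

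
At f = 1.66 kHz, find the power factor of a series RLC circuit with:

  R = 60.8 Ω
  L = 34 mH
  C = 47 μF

Step 1 — Angular frequency: ω = 2π·f = 2π·1660 = 1.043e+04 rad/s.
Step 2 — Component impedances:
  R: Z = R = 60.8 Ω
  L: Z = jωL = j·1.043e+04·0.034 = 0 + j354.6 Ω
  C: Z = 1/(jωC) = -j/(ω·C) = 0 - j2.04 Ω
Step 3 — Series combination: Z_total = R + L + C = 60.8 + j352.6 Ω = 357.8∠80.2° Ω.
Step 4 — Power factor: PF = cos(φ) = Re(Z)/|Z| = 60.8/357.8 = 0.1699.
Step 5 — Type: Im(Z) = 352.6 ⇒ lagging (phase φ = 80.2°).

PF = 0.1699 (lagging, φ = 80.2°)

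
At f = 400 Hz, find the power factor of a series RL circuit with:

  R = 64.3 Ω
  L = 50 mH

Step 1 — Angular frequency: ω = 2π·f = 2π·400 = 2513 rad/s.
Step 2 — Component impedances:
  R: Z = R = 64.3 Ω
  L: Z = jωL = j·2513·0.05 = 0 + j125.7 Ω
Step 3 — Series combination: Z_total = R + L = 64.3 + j125.7 Ω = 141.2∠62.9° Ω.
Step 4 — Power factor: PF = cos(φ) = Re(Z)/|Z| = 64.3/141.16 = 0.4555.
Step 5 — Type: Im(Z) = 125.7 ⇒ lagging (phase φ = 62.9°).

PF = 0.4555 (lagging, φ = 62.9°)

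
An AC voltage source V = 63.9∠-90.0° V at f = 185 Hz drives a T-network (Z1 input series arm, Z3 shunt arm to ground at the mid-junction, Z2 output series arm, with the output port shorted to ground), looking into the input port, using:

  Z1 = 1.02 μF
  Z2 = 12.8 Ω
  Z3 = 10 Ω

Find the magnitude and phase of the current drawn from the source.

Step 1 — Angular frequency: ω = 2π·f = 2π·185 = 1162 rad/s.
Step 2 — Component impedances:
  Z1: Z = 1/(jωC) = -j/(ω·C) = 0 - j843.4 Ω
  Z2: Z = R = 12.8 Ω
  Z3: Z = R = 10 Ω
Step 3 — With the output port shorted to ground, the output series arm Z2 runs from the junction to ground; the shunt arm Z3 also runs from the junction to ground. They appear in parallel: Z3 || Z2 = 5.614 Ω.
Step 4 — Series with input arm Z1: Z_in = Z1 + (Z3 || Z2) = 5.614 - j843.4 Ω = 843.4∠-89.6° Ω.
Step 5 — Source phasor: V = 63.9∠-90.0° V = 0 - j63.9 V.
Step 6 — Ohm's law: I = V / Z_total = (0 - j63.9) / (5.614 - j843.4) = 0.07576 - j0.0005043 A.
Step 7 — Convert to polar: |I| = 0.07576 A, ∠I = -0.4°.

I = 0.07576∠-0.4° A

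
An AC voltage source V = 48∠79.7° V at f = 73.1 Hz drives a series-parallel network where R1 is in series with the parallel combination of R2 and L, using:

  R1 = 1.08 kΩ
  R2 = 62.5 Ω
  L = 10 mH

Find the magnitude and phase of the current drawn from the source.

Step 1 — Angular frequency: ω = 2π·f = 2π·73.1 = 459.3 rad/s.
Step 2 — Component impedances:
  R1: Z = R = 1080 Ω
  R2: Z = R = 62.5 Ω
  L: Z = jωL = j·459.3·0.01 = 0 + j4.593 Ω
Step 3 — Parallel branch: R2 || L = 1/(1/R2 + 1/L) = 0.3357 + j4.568 Ω.
Step 4 — Series with R1: Z_total = R1 + (R2 || L) = 1080 + j4.568 Ω = 1080∠0.2° Ω.
Step 5 — Source phasor: V = 48∠79.7° V = 8.583 + j47.23 V.
Step 6 — Ohm's law: I = V / Z_total = (8.583 + j47.23) / (1080 + j4.568) = 0.008129 + j0.04368 A.
Step 7 — Convert to polar: |I| = 0.04443 A, ∠I = 79.5°.

I = 0.04443∠79.5° A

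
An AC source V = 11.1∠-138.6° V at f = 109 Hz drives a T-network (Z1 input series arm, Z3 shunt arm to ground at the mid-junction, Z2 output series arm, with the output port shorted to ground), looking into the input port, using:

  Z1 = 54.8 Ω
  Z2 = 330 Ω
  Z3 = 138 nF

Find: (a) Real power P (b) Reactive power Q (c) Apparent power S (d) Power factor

Step 1 — Angular frequency: ω = 2π·f = 2π·109 = 684.9 rad/s.
Step 2 — Component impedances:
  Z1: Z = R = 54.8 Ω
  Z2: Z = R = 330 Ω
  Z3: Z = 1/(jωC) = -j/(ω·C) = 0 - j1.058e+04 Ω
Step 3 — With the output port shorted to ground, the output series arm Z2 runs from the junction to ground; the shunt arm Z3 also runs from the junction to ground. They appear in parallel: Z3 || Z2 = 329.7 - j10.28 Ω.
Step 4 — Series with input arm Z1: Z_in = Z1 + (Z3 || Z2) = 384.5 - j10.28 Ω = 384.6∠-1.5° Ω.
Step 5 — Source phasor: V = 11.1∠-138.6° V = -8.326 - j7.341 V.
Step 6 — Current: I = V / Z = -0.02113 - j0.01966 A = 0.02886∠-137.1° A.
Step 7 — Complex power: S = V·I* = 0.3202 - j0.008564 VA.
Step 8 — Real power: P = Re(S) = 0.3202 W.
Step 9 — Reactive power: Q = Im(S) = -0.008564 VAR.
Step 10 — Apparent power: |S| = 0.3203 VA.
Step 11 — Power factor: PF = P/|S| = 0.9996 (leading).

(a) P = 0.3202 W  (b) Q = -0.008564 VAR  (c) S = 0.3203 VA  (d) PF = 0.9996 (leading)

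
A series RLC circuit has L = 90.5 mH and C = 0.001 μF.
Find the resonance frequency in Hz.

Step 1 — Resonance condition Im(Z)=0 gives ω₀ = 1/√(LC).
Step 2 — ω₀ = 1/√(0.0905·1e-09) = 1.051e+05 rad/s.
Step 3 — f₀ = ω₀/(2π) = 1.673e+04 Hz.

f₀ = 1.673e+04 Hz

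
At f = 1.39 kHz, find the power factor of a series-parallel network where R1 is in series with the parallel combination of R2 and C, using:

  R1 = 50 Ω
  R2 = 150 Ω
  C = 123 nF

Step 1 — Angular frequency: ω = 2π·f = 2π·1390 = 8734 rad/s.
Step 2 — Component impedances:
  R1: Z = R = 50 Ω
  R2: Z = R = 150 Ω
  C: Z = 1/(jωC) = -j/(ω·C) = 0 - j930.9 Ω
Step 3 — Parallel branch: R2 || C = 1/(1/R2 + 1/C) = 146.2 - j23.56 Ω.
Step 4 — Series with R1: Z_total = R1 + (R2 || C) = 196.2 - j23.56 Ω = 197.6∠-6.8° Ω.
Step 5 — Power factor: PF = cos(φ) = Re(Z)/|Z| = 196.2/197.6 = 0.9929.
Step 6 — Type: Im(Z) = -23.56 ⇒ leading (phase φ = -6.8°).

PF = 0.9929 (leading, φ = -6.8°)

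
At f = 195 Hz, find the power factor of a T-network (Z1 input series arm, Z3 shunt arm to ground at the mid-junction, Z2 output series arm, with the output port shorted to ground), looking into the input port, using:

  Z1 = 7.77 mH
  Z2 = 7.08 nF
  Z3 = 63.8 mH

Step 1 — Angular frequency: ω = 2π·f = 2π·195 = 1225 rad/s.
Step 2 — Component impedances:
  Z1: Z = jωL = j·1225·0.00777 = 0 + j9.52 Ω
  Z2: Z = 1/(jωC) = -j/(ω·C) = 0 - j1.153e+05 Ω
  Z3: Z = jωL = j·1225·0.0638 = 0 + j78.17 Ω
Step 3 — With the output port shorted to ground, the output series arm Z2 runs from the junction to ground; the shunt arm Z3 also runs from the junction to ground. They appear in parallel: Z3 || Z2 = 0 + j78.22 Ω.
Step 4 — Series with input arm Z1: Z_in = Z1 + (Z3 || Z2) = 0 + j87.74 Ω = 87.74∠90.0° Ω.
Step 5 — Power factor: PF = cos(φ) = Re(Z)/|Z| = 0/87.74 = 0.
Step 6 — Type: Im(Z) = 87.74 ⇒ lagging (phase φ = 90.0°).

PF = 0 (lagging, φ = 90.0°)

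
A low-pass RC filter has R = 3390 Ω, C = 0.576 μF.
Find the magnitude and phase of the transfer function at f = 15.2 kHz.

Step 1 — Angular frequency: ω = 2π·1.52e+04 = 9.55e+04 rad/s.
Step 2 — Transfer function: H(jω) = 1/(1 + jωRC).
Step 3 — Denominator: 1 + jωRC = 1 + j·9.55e+04·3390·5.76e-07 = 1 + j186.5.
Step 4 — H = 2.875e-05 - j0.005362.
Step 5 — Magnitude: |H| = 0.005362 (-45.4 dB); phase: φ = -89.7°.

|H| = 0.005362 (-45.4 dB), φ = -89.7°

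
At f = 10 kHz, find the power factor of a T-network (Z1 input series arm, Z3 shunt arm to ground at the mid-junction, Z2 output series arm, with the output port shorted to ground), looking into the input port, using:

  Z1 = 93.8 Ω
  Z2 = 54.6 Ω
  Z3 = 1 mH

Step 1 — Angular frequency: ω = 2π·f = 2π·1e+04 = 6.283e+04 rad/s.
Step 2 — Component impedances:
  Z1: Z = R = 93.8 Ω
  Z2: Z = R = 54.6 Ω
  Z3: Z = jωL = j·6.283e+04·0.001 = 0 + j62.83 Ω
Step 3 — With the output port shorted to ground, the output series arm Z2 runs from the junction to ground; the shunt arm Z3 also runs from the junction to ground. They appear in parallel: Z3 || Z2 = 31.11 + j27.03 Ω.
Step 4 — Series with input arm Z1: Z_in = Z1 + (Z3 || Z2) = 124.9 + j27.03 Ω = 127.8∠12.2° Ω.
Step 5 — Power factor: PF = cos(φ) = Re(Z)/|Z| = 124.91/127.8 = 0.9774.
Step 6 — Type: Im(Z) = 27.03 ⇒ lagging (phase φ = 12.2°).

PF = 0.9774 (lagging, φ = 12.2°)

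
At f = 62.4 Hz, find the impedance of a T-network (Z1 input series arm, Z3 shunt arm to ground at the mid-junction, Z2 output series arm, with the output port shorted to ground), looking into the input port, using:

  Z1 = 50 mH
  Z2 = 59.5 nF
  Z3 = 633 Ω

Step 1 — Angular frequency: ω = 2π·f = 2π·62.4 = 392.1 rad/s.
Step 2 — Component impedances:
  Z1: Z = jωL = j·392.1·0.05 = 0 + j19.6 Ω
  Z2: Z = 1/(jωC) = -j/(ω·C) = 0 - j4.287e+04 Ω
  Z3: Z = R = 633 Ω
Step 3 — With the output port shorted to ground, the output series arm Z2 runs from the junction to ground; the shunt arm Z3 also runs from the junction to ground. They appear in parallel: Z3 || Z2 = 632.9 - j9.345 Ω.
Step 4 — Series with input arm Z1: Z_in = Z1 + (Z3 || Z2) = 632.9 + j10.26 Ω = 632.9∠0.9° Ω.

Z = 632.9 + j10.26 Ω = 632.9∠0.9° Ω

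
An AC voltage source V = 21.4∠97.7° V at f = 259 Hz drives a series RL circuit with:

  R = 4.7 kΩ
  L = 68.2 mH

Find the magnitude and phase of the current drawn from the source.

Step 1 — Angular frequency: ω = 2π·f = 2π·259 = 1627 rad/s.
Step 2 — Component impedances:
  R: Z = R = 4700 Ω
  L: Z = jωL = j·1627·0.0682 = 0 + j111 Ω
Step 3 — Series combination: Z_total = R + L = 4700 + j111 Ω = 4701∠1.4° Ω.
Step 4 — Source phasor: V = 21.4∠97.7° V = -2.867 + j21.21 V.
Step 5 — Ohm's law: I = V / Z_total = (-2.867 + j21.21) / (4700 + j111) = -0.0005032 + j0.004524 A.
Step 6 — Convert to polar: |I| = 0.004552 A, ∠I = 96.3°.

I = 0.004552∠96.3° A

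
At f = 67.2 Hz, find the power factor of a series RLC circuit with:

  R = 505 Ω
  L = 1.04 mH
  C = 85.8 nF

Step 1 — Angular frequency: ω = 2π·f = 2π·67.2 = 422.2 rad/s.
Step 2 — Component impedances:
  R: Z = R = 505 Ω
  L: Z = jωL = j·422.2·0.00104 = 0 + j0.4391 Ω
  C: Z = 1/(jωC) = -j/(ω·C) = 0 - j2.76e+04 Ω
Step 3 — Series combination: Z_total = R + L + C = 505 - j2.76e+04 Ω = 2.761e+04∠-89.0° Ω.
Step 4 — Power factor: PF = cos(φ) = Re(Z)/|Z| = 505/2.761e+04 = 0.01829.
Step 5 — Type: Im(Z) = -2.76e+04 ⇒ leading (phase φ = -89.0°).

PF = 0.01829 (leading, φ = -89.0°)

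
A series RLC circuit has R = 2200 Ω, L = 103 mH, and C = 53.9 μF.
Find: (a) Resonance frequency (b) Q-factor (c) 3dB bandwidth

Step 1 — Resonance condition Im(Z)=0 gives ω₀ = 1/√(LC).
Step 2 — ω₀ = 1/√(0.103·5.39e-05) = 424.4 rad/s.
Step 3 — f₀ = ω₀/(2π) = 67.55 Hz.
Step 4 — Series Q: Q = ω₀L/R = 424.4·0.103/2200 = 0.01987.
Step 5 — 3dB bandwidth: Δω = ω₀/Q = 2.136e+04 rad/s; BW = Δω/(2π) = 3399 Hz.

(a) f₀ = 67.55 Hz  (b) Q = 0.01987  (c) BW = 3399 Hz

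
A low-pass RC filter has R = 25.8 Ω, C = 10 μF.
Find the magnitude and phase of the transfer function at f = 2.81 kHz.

Step 1 — Angular frequency: ω = 2π·2810 = 1.766e+04 rad/s.
Step 2 — Transfer function: H(jω) = 1/(1 + jωRC).
Step 3 — Denominator: 1 + jωRC = 1 + j·1.766e+04·25.8·1e-05 = 1 + j4.555.
Step 4 — H = 0.04598 - j0.2094.
Step 5 — Magnitude: |H| = 0.2144 (-13.4 dB); phase: φ = -77.6°.

|H| = 0.2144 (-13.4 dB), φ = -77.6°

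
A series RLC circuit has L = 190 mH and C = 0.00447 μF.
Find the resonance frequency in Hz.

Step 1 — Resonance condition Im(Z)=0 gives ω₀ = 1/√(LC).
Step 2 — ω₀ = 1/√(0.19·4.47e-09) = 3.431e+04 rad/s.
Step 3 — f₀ = ω₀/(2π) = 5461 Hz.

f₀ = 5461 Hz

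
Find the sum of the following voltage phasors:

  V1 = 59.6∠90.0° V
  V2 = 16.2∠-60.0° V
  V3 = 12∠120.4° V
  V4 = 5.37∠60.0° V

Step 1 — Convert each phasor to rectangular form:
  V1 = 59.6·(cos(90.0°) + j·sin(90.0°)) = 0 + j59.6 V
  V2 = 16.2·(cos(-60.0°) + j·sin(-60.0°)) = 8.1 - j14.03 V
  V3 = 12·(cos(120.4°) + j·sin(120.4°)) = -6.072 + j10.35 V
  V4 = 5.37·(cos(60.0°) + j·sin(60.0°)) = 2.685 + j4.651 V
Step 2 — Sum components: V_total = 4.713 + j60.57 V.
Step 3 — Convert to polar: |V_total| = 60.75 V, ∠V_total = 85.6°.

V_total = 60.75∠85.6° V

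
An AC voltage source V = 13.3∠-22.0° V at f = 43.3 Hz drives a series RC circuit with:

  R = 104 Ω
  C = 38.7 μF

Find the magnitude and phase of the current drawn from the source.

Step 1 — Angular frequency: ω = 2π·f = 2π·43.3 = 272.1 rad/s.
Step 2 — Component impedances:
  R: Z = R = 104 Ω
  C: Z = 1/(jωC) = -j/(ω·C) = 0 - j94.98 Ω
Step 3 — Series combination: Z_total = R + C = 104 - j94.98 Ω = 140.8∠-42.4° Ω.
Step 4 — Source phasor: V = 13.3∠-22.0° V = 12.33 - j4.982 V.
Step 5 — Ohm's law: I = V / Z_total = (12.33 - j4.982) / (104 - j94.98) = 0.08851 + j0.03292 A.
Step 6 — Convert to polar: |I| = 0.09443 A, ∠I = 20.4°.

I = 0.09443∠20.4° A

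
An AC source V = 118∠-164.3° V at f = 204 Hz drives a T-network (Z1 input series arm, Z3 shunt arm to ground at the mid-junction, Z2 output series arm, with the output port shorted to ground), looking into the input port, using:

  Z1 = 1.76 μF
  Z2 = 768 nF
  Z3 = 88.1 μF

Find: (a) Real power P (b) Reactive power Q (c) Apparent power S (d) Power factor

Step 1 — Angular frequency: ω = 2π·f = 2π·204 = 1282 rad/s.
Step 2 — Component impedances:
  Z1: Z = 1/(jωC) = -j/(ω·C) = 0 - j443.3 Ω
  Z2: Z = 1/(jωC) = -j/(ω·C) = 0 - j1016 Ω
  Z3: Z = 1/(jωC) = -j/(ω·C) = 0 - j8.856 Ω
Step 3 — With the output port shorted to ground, the output series arm Z2 runs from the junction to ground; the shunt arm Z3 also runs from the junction to ground. They appear in parallel: Z3 || Z2 = 0 - j8.779 Ω.
Step 4 — Series with input arm Z1: Z_in = Z1 + (Z3 || Z2) = 0 - j452.1 Ω = 452.1∠-90.0° Ω.
Step 5 — Source phasor: V = 118∠-164.3° V = -113.6 - j31.93 V.
Step 6 — Current: I = V / Z = 0.07063 - j0.2513 A = 0.261∠-74.3° A.
Step 7 — Complex power: S = V·I* = 0 - j30.8 VA.
Step 8 — Real power: P = Re(S) = 0 W.
Step 9 — Reactive power: Q = Im(S) = -30.8 VAR.
Step 10 — Apparent power: |S| = 30.8 VA.
Step 11 — Power factor: PF = P/|S| = 0 (leading).

(a) P = 0 W  (b) Q = -30.8 VAR  (c) S = 30.8 VA  (d) PF = 0 (leading)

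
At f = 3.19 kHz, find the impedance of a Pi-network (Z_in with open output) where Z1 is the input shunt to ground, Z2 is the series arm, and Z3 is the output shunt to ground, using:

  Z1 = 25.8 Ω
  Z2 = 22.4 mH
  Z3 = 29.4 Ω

Step 1 — Angular frequency: ω = 2π·f = 2π·3190 = 2.004e+04 rad/s.
Step 2 — Component impedances:
  Z1: Z = R = 25.8 Ω
  Z2: Z = jωL = j·2.004e+04·0.0224 = 0 + j449 Ω
  Z3: Z = R = 29.4 Ω
Step 3 — With open output, the series arm Z2 and the output shunt Z3 appear in series to ground: Z2 + Z3 = 29.4 + j449 Ω.
Step 4 — Parallel with input shunt Z1: Z_in = Z1 || (Z2 + Z3) = 25.62 + j1.461 Ω = 25.66∠3.3° Ω.

Z = 25.62 + j1.461 Ω = 25.66∠3.3° Ω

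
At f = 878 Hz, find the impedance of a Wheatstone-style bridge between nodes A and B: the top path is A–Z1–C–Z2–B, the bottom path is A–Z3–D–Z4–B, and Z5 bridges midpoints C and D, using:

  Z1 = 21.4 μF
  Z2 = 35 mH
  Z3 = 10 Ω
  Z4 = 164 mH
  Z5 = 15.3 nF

Step 1 — Angular frequency: ω = 2π·f = 2π·878 = 5517 rad/s.
Step 2 — Component impedances:
  Z1: Z = 1/(jωC) = -j/(ω·C) = 0 - j8.471 Ω
  Z2: Z = jωL = j·5517·0.035 = 0 + j193.1 Ω
  Z3: Z = R = 10 Ω
  Z4: Z = jωL = j·5517·0.164 = 0 + j904.7 Ω
  Z5: Z = 1/(jωC) = -j/(ω·C) = 0 - j1.185e+04 Ω
Step 3 — Bridge requires nodal analysis (the Z5 bridge couples midpoints C and D, so the two paths cannot be reduced to a simple series/parallel combination). Setting node B to ground and injecting 1 A at node A, the 3-node admittance system at A, C, D solves to V_A = Z_AB = 0.2892 + j153.3 Ω = 153.3∠89.9° Ω.

Z = 0.2892 + j153.3 Ω = 153.3∠89.9° Ω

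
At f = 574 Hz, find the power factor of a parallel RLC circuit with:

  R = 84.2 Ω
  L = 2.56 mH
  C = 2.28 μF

Step 1 — Angular frequency: ω = 2π·f = 2π·574 = 3607 rad/s.
Step 2 — Component impedances:
  R: Z = R = 84.2 Ω
  L: Z = jωL = j·3607·0.00256 = 0 + j9.233 Ω
  C: Z = 1/(jωC) = -j/(ω·C) = 0 - j121.6 Ω
Step 3 — Parallel combination: 1/Z_total = 1/R + 1/L + 1/C; Z_total = 1.169 + j9.853 Ω = 9.922∠83.2° Ω.
Step 4 — Power factor: PF = cos(φ) = Re(Z)/|Z| = 1.169/9.922 = 0.1178.
Step 5 — Type: Im(Z) = 9.853 ⇒ lagging (phase φ = 83.2°).

PF = 0.1178 (lagging, φ = 83.2°)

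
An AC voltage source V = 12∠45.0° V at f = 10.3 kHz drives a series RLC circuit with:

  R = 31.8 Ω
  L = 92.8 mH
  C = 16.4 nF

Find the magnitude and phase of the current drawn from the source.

Step 1 — Angular frequency: ω = 2π·f = 2π·1.03e+04 = 6.472e+04 rad/s.
Step 2 — Component impedances:
  R: Z = R = 31.8 Ω
  L: Z = jωL = j·6.472e+04·0.0928 = 0 + j6006 Ω
  C: Z = 1/(jωC) = -j/(ω·C) = 0 - j942.2 Ω
Step 3 — Series combination: Z_total = R + L + C = 31.8 + j5064 Ω = 5064∠89.6° Ω.
Step 4 — Source phasor: V = 12∠45.0° V = 8.485 + j8.485 V.
Step 5 — Ohm's law: I = V / Z_total = (8.485 + j8.485) / (31.8 + j5064) = 0.001686 - j0.001665 A.
Step 6 — Convert to polar: |I| = 0.00237 A, ∠I = -44.6°.

I = 0.00237∠-44.6° A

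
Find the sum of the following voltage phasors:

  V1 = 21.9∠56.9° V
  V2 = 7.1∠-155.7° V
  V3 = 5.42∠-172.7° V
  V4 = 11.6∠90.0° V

Step 1 — Convert each phasor to rectangular form:
  V1 = 21.9·(cos(56.9°) + j·sin(56.9°)) = 11.96 + j18.35 V
  V2 = 7.1·(cos(-155.7°) + j·sin(-155.7°)) = -6.471 - j2.922 V
  V3 = 5.42·(cos(-172.7°) + j·sin(-172.7°)) = -5.376 - j0.6887 V
  V4 = 11.6·(cos(90.0°) + j·sin(90.0°)) = 0 + j11.6 V
Step 2 — Sum components: V_total = 0.1126 + j26.34 V.
Step 3 — Convert to polar: |V_total| = 26.34 V, ∠V_total = 89.8°.

V_total = 26.34∠89.8° V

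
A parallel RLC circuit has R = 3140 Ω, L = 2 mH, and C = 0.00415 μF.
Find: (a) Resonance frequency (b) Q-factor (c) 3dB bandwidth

Step 1 — Resonance: ω₀ = 1/√(LC) = 1/√(0.002·4.15e-09) = 3.471e+05 rad/s.
Step 2 — f₀ = ω₀/(2π) = 5.524e+04 Hz.
Step 3 — Parallel Q: Q = R/(ω₀L) = 3140/(3.471e+05·0.002) = 4.523.
Step 4 — Bandwidth: Δω = ω₀/Q = 7.674e+04 rad/s; BW = Δω/(2π) = 1.221e+04 Hz.

(a) f₀ = 5.524e+04 Hz  (b) Q = 4.523  (c) BW = 1.221e+04 Hz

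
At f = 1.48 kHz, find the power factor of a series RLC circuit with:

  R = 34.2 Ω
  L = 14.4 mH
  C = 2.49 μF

Step 1 — Angular frequency: ω = 2π·f = 2π·1480 = 9299 rad/s.
Step 2 — Component impedances:
  R: Z = R = 34.2 Ω
  L: Z = jωL = j·9299·0.0144 = 0 + j133.9 Ω
  C: Z = 1/(jωC) = -j/(ω·C) = 0 - j43.19 Ω
Step 3 — Series combination: Z_total = R + L + C = 34.2 + j90.72 Ω = 96.95∠69.3° Ω.
Step 4 — Power factor: PF = cos(φ) = Re(Z)/|Z| = 34.2/96.95 = 0.3528.
Step 5 — Type: Im(Z) = 90.72 ⇒ lagging (phase φ = 69.3°).

PF = 0.3528 (lagging, φ = 69.3°)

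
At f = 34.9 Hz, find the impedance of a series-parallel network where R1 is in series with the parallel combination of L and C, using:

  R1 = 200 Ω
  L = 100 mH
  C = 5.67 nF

Step 1 — Angular frequency: ω = 2π·f = 2π·34.9 = 219.3 rad/s.
Step 2 — Component impedances:
  R1: Z = R = 200 Ω
  L: Z = jωL = j·219.3·0.1 = 0 + j21.93 Ω
  C: Z = 1/(jωC) = -j/(ω·C) = 0 - j8.043e+05 Ω
Step 3 — Parallel branch: L || C = 1/(1/L + 1/C) = 0 + j21.93 Ω.
Step 4 — Series with R1: Z_total = R1 + (L || C) = 200 + j21.93 Ω = 201.2∠6.3° Ω.

Z = 200 + j21.93 Ω = 201.2∠6.3° Ω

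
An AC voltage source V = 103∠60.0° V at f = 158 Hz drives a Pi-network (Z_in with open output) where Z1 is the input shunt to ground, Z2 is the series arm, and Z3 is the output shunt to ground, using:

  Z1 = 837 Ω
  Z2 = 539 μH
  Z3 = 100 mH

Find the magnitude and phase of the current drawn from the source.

Step 1 — Angular frequency: ω = 2π·f = 2π·158 = 992.7 rad/s.
Step 2 — Component impedances:
  Z1: Z = R = 837 Ω
  Z2: Z = jωL = j·992.7·0.000539 = 0 + j0.5351 Ω
  Z3: Z = jωL = j·992.7·0.1 = 0 + j99.27 Ω
Step 3 — With open output, the series arm Z2 and the output shunt Z3 appear in series to ground: Z2 + Z3 = 0 + j99.81 Ω.
Step 4 — Parallel with input shunt Z1: Z_in = Z1 || (Z2 + Z3) = 11.74 + j98.41 Ω = 99.11∠83.2° Ω.
Step 5 — Source phasor: V = 103∠60.0° V = 51.5 + j89.2 V.
Step 6 — Ohm's law: I = V / Z_total = (51.5 + j89.2) / (11.74 + j98.41) = 0.9552 - j0.4094 A.
Step 7 — Convert to polar: |I| = 1.039 A, ∠I = -23.2°.

I = 1.039∠-23.2° A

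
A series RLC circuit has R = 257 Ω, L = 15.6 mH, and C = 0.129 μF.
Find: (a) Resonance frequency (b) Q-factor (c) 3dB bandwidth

Step 1 — Resonance: ω₀ = 1/√(LC) = 1/√(0.0156·1.29e-07) = 2.229e+04 rad/s.
Step 2 — f₀ = ω₀/(2π) = 3548 Hz.
Step 3 — Series Q: Q = ω₀L/R = 2.229e+04·0.0156/257 = 1.353.
Step 4 — Bandwidth: Δω = ω₀/Q = 1.647e+04 rad/s; BW = Δω/(2π) = 2622 Hz.

(a) f₀ = 3548 Hz  (b) Q = 1.353  (c) BW = 2622 Hz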